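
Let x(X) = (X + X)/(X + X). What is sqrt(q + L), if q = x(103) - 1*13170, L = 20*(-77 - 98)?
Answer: I*sqrt(16669) ≈ 129.11*I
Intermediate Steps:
x(X) = 1 (x(X) = (2*X)/((2*X)) = (2*X)*(1/(2*X)) = 1)
L = -3500 (L = 20*(-175) = -3500)
q = -13169 (q = 1 - 1*13170 = 1 - 13170 = -13169)
sqrt(q + L) = sqrt(-13169 - 3500) = sqrt(-16669) = I*sqrt(16669)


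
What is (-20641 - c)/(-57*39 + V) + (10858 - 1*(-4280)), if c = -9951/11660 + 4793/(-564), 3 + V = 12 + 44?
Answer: 27020201437687/1783805100 ≈ 15148.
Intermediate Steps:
V = 53 (V = -3 + (12 + 44) = -3 + 56 = 53)
c = -7687343/822030 (c = -9951*1/11660 + 4793*(-1/564) = -9951/11660 - 4793/564 = -7687343/822030 ≈ -9.3517)
(-20641 - c)/(-57*39 + V) + (10858 - 1*(-4280)) = (-20641 - 1*(-7687343/822030))/(-57*39 + 53) + (10858 - 1*(-4280)) = (-20641 + 7687343/822030)/(-2223 + 53) + (10858 + 4280) = -16959833887/822030/(-2170) + 15138 = -16959833887/822030*(-1/2170) + 15138 = 16959833887/1783805100 + 15138 = 27020201437687/1783805100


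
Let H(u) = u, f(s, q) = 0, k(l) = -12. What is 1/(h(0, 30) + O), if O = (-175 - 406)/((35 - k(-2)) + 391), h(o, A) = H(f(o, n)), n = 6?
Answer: -438/581 ≈ -0.75387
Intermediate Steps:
h(o, A) = 0
O = -581/438 (O = (-175 - 406)/((35 - 1*(-12)) + 391) = -581/((35 + 12) + 391) = -581/(47 + 391) = -581/438 ≈ -1.3265)
1/(h(0, 30) + O) = 1/(0 - 581/438) = 1/(-581/438) = -438/581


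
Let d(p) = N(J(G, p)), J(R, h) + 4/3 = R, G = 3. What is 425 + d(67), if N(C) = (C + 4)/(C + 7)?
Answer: 11067/26 ≈ 425.65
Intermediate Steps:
J(R, h) = -4/3 + R
N(C) = (4 + C)/(7 + C)
d(p) = 17/26 (d(p) = (4 + (-4/3 + 3))/(7 + (-4/3 + 3)) = (4 + 5/3)/(7 + 5/3) = (17/3)/(26/3) = (3/26)*(17/3) = 17/26)
425 + d(67) = 425 + 17/26 = 11067/26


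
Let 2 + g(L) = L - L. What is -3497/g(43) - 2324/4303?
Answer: 15042943/8606 ≈ 1748.0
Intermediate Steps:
g(L) = -2 (g(L) = -2 + (L - L) = -2 + 0 = -2)
-3497/g(43) - 2324/4303 = -3497/(-2) - 2324/4303 = -3497*(-1/2) - 2324*1/4303 = 3497/2 - 2324/4303 = 15042943/8606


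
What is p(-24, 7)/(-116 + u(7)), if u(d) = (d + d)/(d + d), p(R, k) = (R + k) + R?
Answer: 41/115 ≈ 0.35652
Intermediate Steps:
p(R, k) = k + 2*R
u(d) = 1 (u(d) = (2*d)/((2*d)) = (2*d)*(1/(2*d)) = 1)
p(-24, 7)/(-116 + u(7)) = (7 + 2*(-24))/(-116 + 1) = (7 - 48)/(-115) = -41*(-1/115) = 41/115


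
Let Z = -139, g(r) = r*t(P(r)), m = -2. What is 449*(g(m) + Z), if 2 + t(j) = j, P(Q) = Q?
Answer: -58819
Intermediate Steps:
t(j) = -2 + j
g(r) = r*(-2 + r)
449*(g(m) + Z) = 449*(-2*(-2 - 2) - 139) = 449*(-2*(-4) - 139) = 449*(8 - 139) = 449*(-131) = -58819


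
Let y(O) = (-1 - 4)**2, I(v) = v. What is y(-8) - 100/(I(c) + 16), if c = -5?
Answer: 175/11 ≈ 15.909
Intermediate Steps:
y(O) = 25 (y(O) = (-5)**2 = 25)
y(-8) - 100/(I(c) + 16) = 25 - 100/(-5 + 16) = 25 - 100/11 = 175/11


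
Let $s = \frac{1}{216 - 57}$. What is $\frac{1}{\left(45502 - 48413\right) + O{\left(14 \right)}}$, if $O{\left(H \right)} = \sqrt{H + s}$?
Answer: $- \frac{462849}{1347351212} - \frac{\sqrt{354093}}{1347351212} \approx -0.00034397$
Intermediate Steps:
$s = \frac{1}{159} \approx 0.0062893$
$O{\left(H \right)} = \sqrt{\frac{1}{159} + H}$ ($O{\left(H \right)} = \sqrt{H + \frac{1}{159}} = \sqrt{\frac{1}{159} + H}$)
$\frac{1}{\left(45502 - 48413\right) + O{\left(14 \right)}} = \frac{1}{\left(45502 - 48413\right) + \frac{\sqrt{159 + 25281 \cdot 14}}{159}} = \frac{1}{-2911 + \frac{\sqrt{159 + 353934}}{159}} = \frac{1}{-2911 + \frac{\sqrt{354093}}{159}}$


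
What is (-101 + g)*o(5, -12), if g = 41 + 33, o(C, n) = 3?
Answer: -81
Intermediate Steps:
g = 74
(-101 + g)*o(5, -12) = (-101 + 74)*3 = -27*3 = -81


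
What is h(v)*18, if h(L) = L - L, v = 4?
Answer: 0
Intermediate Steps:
h(L) = 0
h(v)*18 = 0*18 = 0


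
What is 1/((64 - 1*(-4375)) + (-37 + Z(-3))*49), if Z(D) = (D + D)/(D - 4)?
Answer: 1/2668 ≈ 0.00037481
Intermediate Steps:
Z(D) = 2*D/(-4 + D) (Z(D) = (2*D)/(-4 + D) = 2*D/(-4 + D))
1/((64 - 1*(-4375)) + (-37 + Z(-3))*49) = 1/((64 - 1*(-4375)) + (-37 + 2*(-3)/(-4 - 3))*49) = 1/((64 + 4375) + (-37 + 2*(-3)/(-7))*49) = 1/(4439 + (-37 + 2*(-3)*(-1/7))*49) = 1/(4439 + (-37 + 6/7)*49) = 1/(4439 - 253/7*49) = 1/(4439 - 1771) = 1/2668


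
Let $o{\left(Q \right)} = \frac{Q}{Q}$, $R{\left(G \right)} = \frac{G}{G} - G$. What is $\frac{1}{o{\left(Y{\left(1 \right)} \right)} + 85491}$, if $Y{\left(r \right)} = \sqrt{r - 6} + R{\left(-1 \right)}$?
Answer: $\frac{1}{85492} \approx 1.1697 \cdot 10^{-5}$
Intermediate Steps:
$R{\left(G \right)} = 1 - G$
$Y{\left(r \right)} = 2 + \sqrt{-6 + r}$ ($Y{\left(r \right)} = \sqrt{r - 6} + \left(1 - -1\right) = \sqrt{-6 + r} + \left(1 + 1\right) = \sqrt{-6 + r} + 2 = 2 + \sqrt{-6 + r}$)
$o{\left(Q \right)} = 1$
$\frac{1}{o{\left(Y{\left(1 \right)} \right)} + 85491} = \frac{1}{1 + 85491} = \frac{1}{85492}$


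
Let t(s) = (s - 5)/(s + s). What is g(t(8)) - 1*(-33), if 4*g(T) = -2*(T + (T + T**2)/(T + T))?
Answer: 2087/64 ≈ 32.609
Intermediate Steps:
t(s) = (-5 + s)/(2*s) (t(s) = (-5 + s)/((2*s)) = (-5 + s)*(1/(2*s)) = (-5 + s)/(2*s))
g(T) = -T/2 - (T + T**2)/(4*T) (g(T) = (-2*(T + (T + T**2)/(T + T)))/4 = (-2*(T + (T + T**2)/((2*T))))/4 = (-2*(T + (T + T**2)*(1/(2*T))))/4 = (-2*(T + (T + T**2)/(2*T)))/4 = (-2*T - (T + T**2)/T)/4 = -T/2 - (T + T**2)/(4*T))
g(t(8)) - 1*(-33) = (-1/4 - 3*(-5 + 8)/(8*8)) - 1*(-33) = (-1/4 - 3*3/(8*8)) + 33 = (-1/4 - 3/4*3/16) + 33 = (-1/4 - 9/64) + 33 = -25/64 + 33 = 2087/64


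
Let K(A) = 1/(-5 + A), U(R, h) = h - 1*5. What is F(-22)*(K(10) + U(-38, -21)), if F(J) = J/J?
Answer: -129/5 ≈ -25.800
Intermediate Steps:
U(R, h) = -5 + h (U(R, h) = h - 5 = -5 + h)
F(J) = 1
F(-22)*(K(10) + U(-38, -21)) = 1*(1/(-5 + 10) + (-5 - 21)) = 1*(1/5 - 26) = 1*(-129/5) = -129/5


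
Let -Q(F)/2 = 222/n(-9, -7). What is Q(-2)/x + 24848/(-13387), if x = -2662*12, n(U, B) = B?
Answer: -42137541/22677578 ≈ -1.8581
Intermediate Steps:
Q(F) = 444/7 (Q(F) = -444/(-7) = -444*(-1)/7 = -2*(-222/7) = 444/7)
x = -31944
Q(-2)/x + 24848/(-13387) = (444/7)/(-31944) + 24848/(-13387) = (444/7)*(-1/31944) + 24848*(-1/13387) = -37/18634 - 24848/13387 = -42137541/22677578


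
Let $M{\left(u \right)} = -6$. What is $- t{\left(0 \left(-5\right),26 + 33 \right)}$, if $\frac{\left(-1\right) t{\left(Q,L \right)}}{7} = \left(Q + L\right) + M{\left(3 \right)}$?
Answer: $371$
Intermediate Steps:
$t{\left(Q,L \right)} = 42 - 7 L - 7 Q$ ($t{\left(Q,L \right)} = - 7 \left(\left(Q + L\right) - 6\right) = - 7 \left(\left(L + Q\right) - 6\right) = - 7 \left(-6 + L + Q\right) = 42 - 7 L - 7 Q$)
$- t{\left(0 \left(-5\right),26 + 33 \right)} = - (42 - 7 \left(26 + 33\right) - 7 \cdot 0 \left(-5\right)) = - (42 - 413 - 0) = - (42 - 413 + 0) = \left(-1\right) \left(-371\right) = 371$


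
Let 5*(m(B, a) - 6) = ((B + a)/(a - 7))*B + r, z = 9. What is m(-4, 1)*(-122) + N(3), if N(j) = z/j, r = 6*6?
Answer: -7793/5 ≈ -1558.6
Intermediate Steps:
r = 36
m(B, a) = 66/5 + B*(B + a)/(5*(-7 + a)) (m(B, a) = 6 + (((B + a)/(a - 7))*B + 36)/5 = 6 + (((B + a)/(-7 + a))*B + 36)/5 = 6 + (B*(B + a)/(-7 + a) + 36)/5 = 6 + (36 + B*(B + a)/(-7 + a))/5 = 6 + (36/5 + B*(B + a)/(5*(-7 + a))) = 66/5 + B*(B + a)/(5*(-7 + a)))
N(j) = 9/j
m(-4, 1)*(-122) + N(3) = ((-462 + (-4)**2 + 66*1 - 4*1)/(5*(-7 + 1)))*(-122) + 9/3 = ((1/5)*(-462 + 16 + 66 - 4)/(-6))*(-122) + 9*(1/3) = ((1/5)*(-1/6)*(-384))*(-122) + 3 = (64/5)*(-122) + 3 = -7808/5 + 3 = -7793/5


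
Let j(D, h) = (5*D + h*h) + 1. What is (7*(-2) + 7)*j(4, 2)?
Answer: -175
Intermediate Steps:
j(D, h) = 1 + h² + 5*D (j(D, h) = (5*D + h²) + 1 = (h² + 5*D) + 1 = 1 + h² + 5*D)
(7*(-2) + 7)*j(4, 2) = (7*(-2) + 7)*(1 + 2² + 5*4) = (-14 + 7)*(1 + 4 + 20) = -7*25 = -175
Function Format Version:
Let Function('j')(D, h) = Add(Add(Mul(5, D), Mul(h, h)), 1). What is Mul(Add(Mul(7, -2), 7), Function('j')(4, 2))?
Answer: -175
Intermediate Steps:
Function('j')(D, h) = Add(1, Pow(h, 2), Mul(5, D)) (Function('j')(D, h) = Add(Add(Mul(5, D), Pow(h, 2)), 1) = Add(Add(Pow(h, 2), Mul(5, D)), 1) = Add(1, Pow(h, 2), Mul(5, D)))
Mul(Add(Mul(7, -2), 7), Function('j')(4, 2)) = Mul(Add(Mul(7, -2), 7), Add(1, Pow(2, 2), Mul(5, 4))) = Mul(Add(-14, 7), Add(1, 4, 20)) = Mul(-7, 25) = -175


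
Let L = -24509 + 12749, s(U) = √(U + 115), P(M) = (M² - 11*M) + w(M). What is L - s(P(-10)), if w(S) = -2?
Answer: -11760 - √323 ≈ -11778.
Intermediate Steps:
P(M) = -2 + M² - 11*M (P(M) = (M² - 11*M) - 2 = -2 + M² - 11*M)
s(U) = √(115 + U)
L = -11760
L - s(P(-10)) = -11760 - √(115 + (-2 + (-10)² - 11*(-10))) = -11760 - √(115 + (-2 + 100 + 110)) = -11760 - √(115 + 208) = -11760 - √323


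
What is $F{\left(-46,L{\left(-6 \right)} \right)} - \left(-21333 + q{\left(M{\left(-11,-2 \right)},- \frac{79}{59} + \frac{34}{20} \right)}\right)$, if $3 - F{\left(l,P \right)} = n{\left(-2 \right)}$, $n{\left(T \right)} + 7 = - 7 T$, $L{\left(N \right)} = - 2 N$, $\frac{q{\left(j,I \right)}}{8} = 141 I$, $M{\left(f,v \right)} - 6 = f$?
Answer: $\frac{6171923}{295} \approx 20922.0$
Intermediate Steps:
$M{\left(f,v \right)} = 6 + f$
$q{\left(j,I \right)} = 1128 I$ ($q{\left(j,I \right)} = 8 \cdot 141 I = 1128 I$)
$n{\left(T \right)} = -7 - 7 T$
$F{\left(l,P \right)} = -4$ ($F{\left(l,P \right)} = 3 - \left(-7 - -14\right) = 3 - \left(-7 + 14\right) = 3 - 7 = -4$)
$F{\left(-46,L{\left(-6 \right)} \right)} - \left(-21333 + q{\left(M{\left(-11,-2 \right)},- \frac{79}{59} + \frac{34}{20} \right)}\right) = -4 + \left(21333 - 1128 \left(- \frac{79}{59} + \frac{34}{20}\right)\right) = -4 + \left(21333 - 1128 \left(\left(-79\right) \frac{1}{59} + 34 \cdot \frac{1}{20}\right)\right) = -4 + \left(21333 - 1128 \left(- \frac{79}{59} + \frac{17}{10}\right)\right) = -4 + \left(21333 - 1128 \cdot \frac{213}{590}\right) = -4 + \left(21333 - \frac{120132}{295}\right) = -4 + \frac{6173103}{295} = \frac{6171923}{295}$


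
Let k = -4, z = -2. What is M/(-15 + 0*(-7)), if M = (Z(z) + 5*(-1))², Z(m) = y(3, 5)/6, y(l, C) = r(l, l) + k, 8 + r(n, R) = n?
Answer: -169/60 ≈ -2.8167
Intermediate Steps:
r(n, R) = -8 + n
y(l, C) = -12 + l (y(l, C) = (-8 + l) - 4 = -12 + l)
Z(m) = -3/2 (Z(m) = (-12 + 3)/6 = -9*⅙ = -3/2)
M = 169/4 (M = (-3/2 + 5*(-1))² = (-3/2 - 5)² = (-13/2)² = 169/4 ≈ 42.250)
M/(-15 + 0*(-7)) = 169/(4*(-15 + 0*(-7))) = 169/(4*(-15 + 0)) = (169/4)/(-15) = (169/4)*(-1/15) = -169/60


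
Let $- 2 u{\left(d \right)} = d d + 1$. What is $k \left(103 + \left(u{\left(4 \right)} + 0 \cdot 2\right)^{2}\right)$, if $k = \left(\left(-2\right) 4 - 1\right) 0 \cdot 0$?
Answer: $0$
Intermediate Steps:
$u{\left(d \right)} = - \frac{1}{2} - \frac{d^{2}}{2}$ ($u{\left(d \right)} = - \frac{d d + 1}{2} = - \frac{d^{2} + 1}{2} = - \frac{1 + d^{2}}{2} = - \frac{1}{2} - \frac{d^{2}}{2}$)
$k = 0$ ($k = \left(-8 - 1\right) 0 \cdot 0 = \left(-9\right) 0 \cdot 0 = 0 \cdot 0 = 0$)
$k \left(103 + \left(u{\left(4 \right)} + 0 \cdot 2\right)^{2}\right) = 0 \left(103 + \left(\left(- \frac{1}{2} - \frac{4^{2}}{2}\right) + 0 \cdot 2\right)^{2}\right) = 0 \left(103 + \left(\left(- \frac{1}{2} - 8\right) + 0\right)^{2}\right) = 0 \left(103 + \left(- \frac{17}{2} + 0\right)^{2}\right) = 0 \left(103 + \left(- \frac{17}{2}\right)^{2}\right) = 0 \left(103 + \frac{289}{4}\right) = 0 \cdot \frac{701}{4} = 0$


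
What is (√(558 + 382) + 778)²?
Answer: 606224 + 3112*√235 ≈ 6.5393e+5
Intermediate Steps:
(√(558 + 382) + 778)² = (√940 + 778)² = (2*√235 + 778)² = (778 + 2*√235)²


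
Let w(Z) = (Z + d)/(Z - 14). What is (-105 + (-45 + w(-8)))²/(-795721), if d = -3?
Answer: -89401/3182884 ≈ -0.028088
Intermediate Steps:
w(Z) = (-3 + Z)/(-14 + Z) (w(Z) = (Z - 3)/(Z - 14) = (-3 + Z)/(-14 + Z))
(-105 + (-45 + w(-8)))²/(-795721) = (-105 + (-45 + (-3 - 8)/(-14 - 8)))²/(-795721) = (-105 + (-45 - 11/(-22)))²*(-1/795721) = (-105 + (-45 - 1/22*(-11)))²*(-1/795721) = (-105 + (-45 + ½))²*(-1/795721) = (-105 - 89/2)²*(-1/795721) = (-299/2)²*(-1/795721) = (89401/4)*(-1/795721) = -89401/3182884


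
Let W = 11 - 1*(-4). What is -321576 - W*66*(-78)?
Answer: -244356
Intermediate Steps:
W = 15 (W = 11 + 4 = 15)
-321576 - W*66*(-78) = -321576 - 15*66*(-78) = -321576 - 990*(-78) = -321576 - 1*(-77220) = -321576 + 77220 = -244356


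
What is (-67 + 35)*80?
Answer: -2560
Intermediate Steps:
(-67 + 35)*80 = -32*80 = -2560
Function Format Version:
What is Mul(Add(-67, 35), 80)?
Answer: -2560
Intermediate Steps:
Mul(Add(-67, 35), 80) = Mul(-32, 80) = -2560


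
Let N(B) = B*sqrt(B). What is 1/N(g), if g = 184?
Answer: sqrt(46)/16928 ≈ 0.00040066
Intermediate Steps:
N(B) = B**(3/2)
1/N(g) = 1/(184**(3/2)) = 1/(368*sqrt(46)) = sqrt(46)/16928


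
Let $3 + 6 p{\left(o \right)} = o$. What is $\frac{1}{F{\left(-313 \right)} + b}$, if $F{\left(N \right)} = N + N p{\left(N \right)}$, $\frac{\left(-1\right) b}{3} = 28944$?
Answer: $- \frac{3}{211981} \approx -1.4152 \cdot 10^{-5}$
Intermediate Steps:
$b = -86832$ ($b = \left(-3\right) 28944 = -86832$)
$p{\left(o \right)} = - \frac{1}{2} + \frac{o}{6}$
$F{\left(N \right)} = N + N \left(- \frac{1}{2} + \frac{N}{6}\right)$
$\frac{1}{F{\left(-313 \right)} + b} = \frac{1}{\frac{1}{6} \left(-313\right) \left(3 - 313\right) - 86832} = \frac{1}{\frac{1}{6} \left(-313\right) \left(-310\right) - 86832} = \frac{1}{\frac{48515}{3} - 86832} = \frac{1}{- \frac{211981}{3}} = - \frac{3}{211981}$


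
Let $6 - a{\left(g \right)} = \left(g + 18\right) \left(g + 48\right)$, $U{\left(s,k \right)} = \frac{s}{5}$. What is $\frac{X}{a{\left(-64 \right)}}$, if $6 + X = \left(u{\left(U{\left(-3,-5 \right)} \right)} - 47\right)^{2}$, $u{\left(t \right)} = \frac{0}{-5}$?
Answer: $- \frac{2203}{730} \approx -3.0178$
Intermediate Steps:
$U{\left(s,k \right)} = \frac{s}{5}$ ($U{\left(s,k \right)} = s \frac{1}{5} = \frac{s}{5}$)
$u{\left(t \right)} = 0$ ($u{\left(t \right)} = 0 \left(- \frac{1}{5}\right) = 0$)
$a{\left(g \right)} = 6 - \left(18 + g\right) \left(48 + g\right)$ ($a{\left(g \right)} = 6 - \left(g + 18\right) \left(g + 48\right) = 6 - \left(18 + g\right) \left(48 + g\right)$)
$X = 2203$ ($X = -6 + \left(0 - 47\right)^{2} = -6 + \left(-47\right)^{2} = -6 + 2209 = 2203$)
$\frac{X}{a{\left(-64 \right)}} = \frac{2203}{-858 - \left(-64\right)^{2} - -4224} = \frac{2203}{-858 - 4096 + 4224} = \frac{2203}{-730} = 2203 \left(- \frac{1}{730}\right) = - \frac{2203}{730}$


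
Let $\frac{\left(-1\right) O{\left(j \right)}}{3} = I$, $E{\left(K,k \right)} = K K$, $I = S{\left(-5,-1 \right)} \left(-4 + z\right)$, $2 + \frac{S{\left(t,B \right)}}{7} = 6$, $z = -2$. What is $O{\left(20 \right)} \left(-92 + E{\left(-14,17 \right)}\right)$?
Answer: $52416$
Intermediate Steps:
$S{\left(t,B \right)} = 28$ ($S{\left(t,B \right)} = -14 + 7 \cdot 6 = -14 + 42 = 28$)
$I = -168$ ($I = 28 \left(-4 - 2\right) = 28 \left(-6\right) = -168$)
$E{\left(K,k \right)} = K^{2}$
$O{\left(j \right)} = 504$ ($O{\left(j \right)} = \left(-3\right) \left(-168\right) = 504$)
$O{\left(20 \right)} \left(-92 + E{\left(-14,17 \right)}\right) = 504 \left(-92 + \left(-14\right)^{2}\right) = 504 \left(-92 + 196\right) = 504 \cdot 104 = 52416$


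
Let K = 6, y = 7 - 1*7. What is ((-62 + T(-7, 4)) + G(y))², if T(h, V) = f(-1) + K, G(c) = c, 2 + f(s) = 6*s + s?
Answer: 4225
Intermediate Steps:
y = 0 (y = 7 - 7 = 0)
f(s) = -2 + 7*s (f(s) = -2 + (6*s + s) = -2 + 7*s)
T(h, V) = -3 (T(h, V) = (-2 + 7*(-1)) + 6 = (-2 - 7) + 6 = -9 + 6 = -3)
((-62 + T(-7, 4)) + G(y))² = ((-62 - 3) + 0)² = (-65 + 0)² = (-65)² = 4225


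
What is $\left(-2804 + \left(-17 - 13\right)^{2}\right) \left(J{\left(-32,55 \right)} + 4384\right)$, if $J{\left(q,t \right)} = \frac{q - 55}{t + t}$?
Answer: $- \frac{459009656}{55} \approx -8.3456 \cdot 10^{6}$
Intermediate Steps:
$J{\left(q,t \right)} = \frac{-55 + q}{2 t}$
$\left(-2804 + \left(-17 - 13\right)^{2}\right) \left(J{\left(-32,55 \right)} + 4384\right) = \left(-2804 + \left(-17 - 13\right)^{2}\right) \left(\frac{-55 - 32}{2 \cdot 55} + 4384\right) = \left(-2804 + \left(-30\right)^{2}\right) \left(\frac{1}{2} \cdot \frac{1}{55} \left(-87\right) + 4384\right) = \left(-2804 + 900\right) \left(- \frac{87}{110} + 4384\right) = \left(-1904\right) \frac{482153}{110} = - \frac{459009656}{55}$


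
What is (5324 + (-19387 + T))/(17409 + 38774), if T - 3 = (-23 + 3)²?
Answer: -13660/56183 ≈ -0.24313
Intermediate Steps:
T = 403 (T = 3 + (-23 + 3)² = 3 + (-20)² = 3 + 400 = 403)
(5324 + (-19387 + T))/(17409 + 38774) = (5324 + (-19387 + 403))/(17409 + 38774) = (5324 - 18984)/56183 = -13660*1/56183 = -13660/56183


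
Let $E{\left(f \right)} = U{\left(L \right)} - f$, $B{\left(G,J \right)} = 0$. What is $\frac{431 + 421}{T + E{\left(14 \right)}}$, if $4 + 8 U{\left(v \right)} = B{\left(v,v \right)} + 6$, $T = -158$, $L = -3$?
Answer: $- \frac{1136}{229} \approx -4.9607$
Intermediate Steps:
$U{\left(v \right)} = \frac{1}{4}$ ($U{\left(v \right)} = - \frac{1}{2} + \frac{0 + 6}{8} = - \frac{1}{2} + \frac{1}{8} \cdot 6 = - \frac{1}{2} + \frac{3}{4} = \frac{1}{4}$)
$E{\left(f \right)} = \frac{1}{4} - f$
$\frac{431 + 421}{T + E{\left(14 \right)}} = \frac{431 + 421}{-158 + \left(\frac{1}{4} - 14\right)} = \frac{852}{-158 + \left(\frac{1}{4} - 14\right)} = \frac{852}{-158 - \frac{55}{4}} = \frac{852}{- \frac{687}{4}} = 852 \left(- \frac{4}{687}\right) = - \frac{1136}{229}$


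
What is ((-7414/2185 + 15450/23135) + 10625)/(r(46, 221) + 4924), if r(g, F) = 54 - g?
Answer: 107391143947/49862495340 ≈ 2.1537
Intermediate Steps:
((-7414/2185 + 15450/23135) + 10625)/(r(46, 221) + 4924) = ((-7414/2185 + 15450/23135) + 10625)/((54 - 1*46) + 4924) = ((-7414*1/2185 + 15450*(1/23135)) + 10625)/((54 - 46) + 4924) = ((-7414/2185 + 3090/4627) + 10625)/(8 + 4924) = (-27552928/10109995 + 10625)/4932 = (107391143947/10109995)*(1/4932) = 107391143947/49862495340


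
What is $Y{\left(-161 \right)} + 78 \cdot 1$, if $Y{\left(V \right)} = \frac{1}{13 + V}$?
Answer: $\frac{11543}{148} \approx 77.993$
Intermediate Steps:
$Y{\left(-161 \right)} + 78 \cdot 1 = \frac{1}{13 - 161} + 78 \cdot 1 = \frac{1}{-148} + 78 = - \frac{1}{148} + 78 = \frac{11543}{148}$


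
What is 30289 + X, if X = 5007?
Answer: 35296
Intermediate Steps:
30289 + X = 30289 + 5007 = 35296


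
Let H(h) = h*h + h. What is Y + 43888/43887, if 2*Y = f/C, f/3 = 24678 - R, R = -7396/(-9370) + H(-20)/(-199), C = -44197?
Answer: 293752982631416/1808386921975785 ≈ 0.16244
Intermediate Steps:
H(h) = h + h² (H(h) = h² + h = h + h²)
R = -1044398/932315 (R = -7396/(-9370) - 20*(1 - 20)/(-199) = -7396*(-1/9370) - 20*(-19)*(-1/199) = 3698/4685 + 380*(-1/199) = 3698/4685 - 380/199 = -1044398/932315 ≈ -1.1202)
f = 69026141904/932315 (f = 3*(24678 - 1*(-1044398/932315)) = 3*(24678 + 1044398/932315) = 3*(23008713968/932315) = 69026141904/932315 ≈ 74037.)
Y = -34513070952/41205526055 (Y = ((69026141904/932315)/(-44197))/2 = ((69026141904/932315)*(-1/44197))/2 = (½)*(-69026141904/41205526055) = -34513070952/41205526055 ≈ -0.83758)
Y + 43888/43887 = -34513070952/41205526055 + 43888/43887 = 293752982631416/1808386921975785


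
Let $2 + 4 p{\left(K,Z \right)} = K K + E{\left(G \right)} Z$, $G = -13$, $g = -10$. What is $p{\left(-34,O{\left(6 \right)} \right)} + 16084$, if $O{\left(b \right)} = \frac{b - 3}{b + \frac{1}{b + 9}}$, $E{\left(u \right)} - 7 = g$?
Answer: $\frac{5959455}{364} \approx 16372.0$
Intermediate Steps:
$E{\left(u \right)} = -3$ ($E{\left(u \right)} = 7 - 10 = -3$)
$O{\left(b \right)} = \frac{-3 + b}{b + \frac{1}{9 + b}}$
$p{\left(K,Z \right)} = - \frac{1}{2} - \frac{3 Z}{4} + \frac{K^{2}}{4}$ ($p{\left(K,Z \right)} = - \frac{1}{2} + \frac{K K - 3 Z}{4} = - \frac{1}{2} + \frac{K^{2} - 3 Z}{4} = - \frac{1}{2} + \left(- \frac{3 Z}{4} + \frac{K^{2}}{4}\right) = - \frac{1}{2} - \frac{3 Z}{4} + \frac{K^{2}}{4}$)
$p{\left(-34,O{\left(6 \right)} \right)} + 16084 = \left(- \frac{1}{2} - \frac{3 \frac{-27 + 6^{2} + 6 \cdot 6}{1 + 6^{2} + 9 \cdot 6}}{4} + \frac{\left(-34\right)^{2}}{4}\right) + 16084 = \left(- \frac{1}{2} - \frac{3 \frac{-27 + 36 + 36}{1 + 36 + 54}}{4} + \frac{1}{4} \cdot 1156\right) + 16084 = \left(- \frac{1}{2} - \frac{3 \cdot \frac{1}{91} \cdot 45}{4} + 289\right) + 16084 = \left(- \frac{1}{2} - \frac{135}{364} + 289\right) + 16084 = \frac{104879}{364} + 16084 = \frac{5959455}{364}$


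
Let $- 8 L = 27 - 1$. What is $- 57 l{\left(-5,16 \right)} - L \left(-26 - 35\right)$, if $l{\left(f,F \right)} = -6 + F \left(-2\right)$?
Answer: $\frac{7871}{4} \approx 1967.8$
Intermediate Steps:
$L = - \frac{13}{4}$ ($L = - \frac{27 - 1}{8} = \left(- \frac{1}{8}\right) 26 = - \frac{13}{4} \approx -3.25$)
$l{\left(f,F \right)} = -6 - 2 F$
$- 57 l{\left(-5,16 \right)} - L \left(-26 - 35\right) = - 57 \left(-6 - 32\right) - - \frac{13 \left(-26 - 35\right)}{4} = - 57 \left(-6 - 32\right) - \left(- \frac{13}{4}\right) \left(-61\right) = \left(-57\right) \left(-38\right) - \frac{793}{4} = 2166 - \frac{793}{4} = \frac{7871}{4}$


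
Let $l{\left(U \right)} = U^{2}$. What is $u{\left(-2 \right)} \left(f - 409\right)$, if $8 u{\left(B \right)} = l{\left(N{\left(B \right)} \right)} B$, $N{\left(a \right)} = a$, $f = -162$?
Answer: $571$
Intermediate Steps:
$u{\left(B \right)} = \frac{B^{3}}{8}$ ($u{\left(B \right)} = \frac{B^{2} B}{8} = \frac{B^{3}}{8}$)
$u{\left(-2 \right)} \left(f - 409\right) = \frac{\left(-2\right)^{3}}{8} \left(-162 - 409\right) = \frac{1}{8} \left(-8\right) \left(-571\right) = \left(-1\right) \left(-571\right) = 571$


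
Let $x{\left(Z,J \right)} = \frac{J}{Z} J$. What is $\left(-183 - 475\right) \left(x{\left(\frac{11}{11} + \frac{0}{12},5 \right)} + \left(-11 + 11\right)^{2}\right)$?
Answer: $-16450$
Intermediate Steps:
$x{\left(Z,J \right)} = \frac{J^{2}}{Z}$ ($x{\left(Z,J \right)} = \frac{J}{Z} J = \frac{J^{2}}{Z}$)
$\left(-183 - 475\right) \left(x{\left(\frac{11}{11} + \frac{0}{12},5 \right)} + \left(-11 + 11\right)^{2}\right) = \left(-183 - 475\right) \left(\frac{5^{2}}{\frac{11}{11} + \frac{0}{12}} + \left(-11 + 11\right)^{2}\right) = - 658 \left(\frac{25}{11 \cdot \frac{1}{11} + 0 \cdot \frac{1}{12}} + 0^{2}\right) = - 658 \left(\frac{25}{1 + 0} + 0\right) = - 658 \left(\frac{25}{1} + 0\right) = - 658 \left(25 \cdot 1 + 0\right) = - 658 \left(25 + 0\right) = \left(-658\right) 25 = -16450$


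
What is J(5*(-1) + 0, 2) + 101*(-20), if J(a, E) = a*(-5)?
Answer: -1995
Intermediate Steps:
J(a, E) = -5*a
J(5*(-1) + 0, 2) + 101*(-20) = -5*(5*(-1) + 0) + 101*(-20) = -5*(-5 + 0) - 2020 = -5*(-5) - 2020 = 25 - 2020 = -1995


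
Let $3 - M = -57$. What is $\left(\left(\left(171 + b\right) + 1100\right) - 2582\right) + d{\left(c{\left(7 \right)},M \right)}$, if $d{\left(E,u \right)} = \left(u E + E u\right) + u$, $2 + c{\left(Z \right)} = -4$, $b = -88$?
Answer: $-2059$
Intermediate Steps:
$c{\left(Z \right)} = -6$ ($c{\left(Z \right)} = -2 - 4 = -6$)
$M = 60$ ($M = 3 - -57 = 3 + 57 = 60$)
$d{\left(E,u \right)} = u + 2 E u$ ($d{\left(E,u \right)} = \left(E u + E u\right) + u = 2 E u + u = u + 2 E u$)
$\left(\left(\left(171 + b\right) + 1100\right) - 2582\right) + d{\left(c{\left(7 \right)},M \right)} = \left(\left(\left(171 - 88\right) + 1100\right) - 2582\right) + 60 \left(1 + 2 \left(-6\right)\right) = \left(\left(83 + 1100\right) - 2582\right) + 60 \left(1 - 12\right) = \left(1183 - 2582\right) + 60 \left(-11\right) = -1399 - 660 = -2059$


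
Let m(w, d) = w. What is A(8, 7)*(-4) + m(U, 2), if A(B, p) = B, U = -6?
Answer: -38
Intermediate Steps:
A(8, 7)*(-4) + m(U, 2) = 8*(-4) - 6 = -32 - 6 = -38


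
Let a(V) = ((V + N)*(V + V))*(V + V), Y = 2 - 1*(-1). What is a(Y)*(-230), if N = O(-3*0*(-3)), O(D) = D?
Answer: -24840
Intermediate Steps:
Y = 3 (Y = 2 + 1 = 3)
N = 0 (N = -3*0*(-3) = 0*(-3) = 0)
a(V) = 4*V³ (a(V) = ((V + 0)*(V + V))*(V + V) = (V*(2*V))*(2*V) = (2*V²)*(2*V) = 4*V³)
a(Y)*(-230) = (4*3³)*(-230) = (4*27)*(-230) = 108*(-230) = -24840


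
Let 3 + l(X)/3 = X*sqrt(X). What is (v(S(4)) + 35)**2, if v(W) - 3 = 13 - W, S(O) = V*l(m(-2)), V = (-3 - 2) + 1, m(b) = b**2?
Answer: 12321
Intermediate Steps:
V = -4 (V = -5 + 1 = -4)
l(X) = -9 + 3*X**(3/2) (l(X) = -9 + 3*(X*sqrt(X)) = -9 + 3*X**(3/2))
S(O) = -60 (S(O) = -4*(-9 + 3*((-2)**2)**(3/2)) = -4*(-9 + 3*4**(3/2)) = -4*(-9 + 3*8) = -4*(-9 + 24) = -4*15 = -60)
v(W) = 16 - W (v(W) = 3 + (13 - W) = 16 - W)
(v(S(4)) + 35)**2 = ((16 - 1*(-60)) + 35)**2 = ((16 + 60) + 35)**2 = (76 + 35)**2 = 111**2 = 12321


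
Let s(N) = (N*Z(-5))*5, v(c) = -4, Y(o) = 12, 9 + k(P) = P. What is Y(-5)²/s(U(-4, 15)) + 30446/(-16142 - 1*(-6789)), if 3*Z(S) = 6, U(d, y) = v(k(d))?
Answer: -320584/46765 ≈ -6.8552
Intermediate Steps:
k(P) = -9 + P
U(d, y) = -4
Z(S) = 2 (Z(S) = (⅓)*6 = 2)
s(N) = 10*N (s(N) = (N*2)*5 = (2*N)*5 = 10*N)
Y(-5)²/s(U(-4, 15)) + 30446/(-16142 - 1*(-6789)) = 12²/((10*(-4))) + 30446/(-16142 - 1*(-6789)) = 144/(-40) + 30446/(-16142 + 6789) = 144*(-1/40) + 30446/(-9353) = -18/5 + 30446*(-1/9353) = -18/5 - 30446/9353 = -320584/46765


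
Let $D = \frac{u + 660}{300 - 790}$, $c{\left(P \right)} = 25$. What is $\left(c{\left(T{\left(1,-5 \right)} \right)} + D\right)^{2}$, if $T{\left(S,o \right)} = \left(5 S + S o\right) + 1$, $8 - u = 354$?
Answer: $\frac{35617024}{60025} \approx 593.37$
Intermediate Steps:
$u = -346$ ($u = 8 - 354 = -346$)
$T{\left(S,o \right)} = 1 + 5 S + S o$
$D = - \frac{157}{245}$ ($D = \frac{-346 + 660}{300 - 790} = \frac{314}{-490} = 314 \left(- \frac{1}{490}\right) = - \frac{157}{245} \approx -0.64082$)
$\left(c{\left(T{\left(1,-5 \right)} \right)} + D\right)^{2} = \left(25 - \frac{157}{245}\right)^{2} = \left(\frac{5968}{245}\right)^{2} = \frac{35617024}{60025}$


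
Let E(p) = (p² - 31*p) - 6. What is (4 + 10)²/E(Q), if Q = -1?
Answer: 98/13 ≈ 7.5385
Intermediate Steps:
E(p) = -6 + p² - 31*p
(4 + 10)²/E(Q) = (4 + 10)²/(-6 + (-1)² - 31*(-1)) = 14²/(-6 + 1 + 31) = 196/26 = 196*(1/26) = 98/13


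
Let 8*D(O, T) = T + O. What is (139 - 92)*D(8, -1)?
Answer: 329/8 ≈ 41.125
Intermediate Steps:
D(O, T) = O/8 + T/8 (D(O, T) = (T + O)/8 = (O + T)/8 = O/8 + T/8)
(139 - 92)*D(8, -1) = (139 - 92)*((1/8)*8 + (1/8)*(-1)) = 47*(1 - 1/8) = 47*(7/8) = 329/8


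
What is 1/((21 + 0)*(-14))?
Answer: -1/294 ≈ -0.0034014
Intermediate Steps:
1/((21 + 0)*(-14)) = 1/(21*(-14)) = 1/(-294) = -1/294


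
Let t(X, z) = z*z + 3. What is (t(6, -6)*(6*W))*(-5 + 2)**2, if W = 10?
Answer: 21060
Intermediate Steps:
t(X, z) = 3 + z**2 (t(X, z) = z**2 + 3 = 3 + z**2)
(t(6, -6)*(6*W))*(-5 + 2)**2 = ((3 + (-6)**2)*(6*10))*(-5 + 2)**2 = ((3 + 36)*60)*(-3)**2 = (39*60)*9 = 2340*9 = 21060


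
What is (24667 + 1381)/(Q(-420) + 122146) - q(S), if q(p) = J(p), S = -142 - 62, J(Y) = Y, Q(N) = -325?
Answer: 24877532/121821 ≈ 204.21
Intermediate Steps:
S = -204
q(p) = p
(24667 + 1381)/(Q(-420) + 122146) - q(S) = (24667 + 1381)/(-325 + 122146) - 1*(-204) = 26048/121821 + 204 = 24877532/121821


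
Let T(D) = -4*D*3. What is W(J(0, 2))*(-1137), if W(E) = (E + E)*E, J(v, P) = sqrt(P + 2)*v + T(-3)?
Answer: -2947104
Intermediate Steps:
T(D) = -12*D
J(v, P) = 36 + v*sqrt(2 + P) (J(v, P) = sqrt(P + 2)*v - 12*(-3) = sqrt(2 + P)*v + 36 = v*sqrt(2 + P) + 36 = 36 + v*sqrt(2 + P))
W(E) = 2*E**2 (W(E) = (2*E)*E = 2*E**2)
W(J(0, 2))*(-1137) = (2*(36 + 0*sqrt(2 + 2))**2)*(-1137) = (2*(36 + 0*sqrt(4))**2)*(-1137) = (2*(36 + 0*2)**2)*(-1137) = (2*(36 + 0)**2)*(-1137) = (2*36**2)*(-1137) = (2*1296)*(-1137) = 2592*(-1137) = -2947104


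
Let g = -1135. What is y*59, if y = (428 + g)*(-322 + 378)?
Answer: -2335928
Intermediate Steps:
y = -39592 (y = (428 - 1135)*(-322 + 378) = -707*56 = -39592)
y*59 = -39592*59 = -2335928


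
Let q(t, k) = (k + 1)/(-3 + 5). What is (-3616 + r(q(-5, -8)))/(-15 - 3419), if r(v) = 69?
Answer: 3547/3434 ≈ 1.0329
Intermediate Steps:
q(t, k) = 1/2 + k/2 (q(t, k) = (1 + k)/2 = (1 + k)*(1/2) = 1/2 + k/2)
(-3616 + r(q(-5, -8)))/(-15 - 3419) = (-3616 + 69)/(-15 - 3419) = -3547/(-3434) = -3547*(-1/3434) = 3547/3434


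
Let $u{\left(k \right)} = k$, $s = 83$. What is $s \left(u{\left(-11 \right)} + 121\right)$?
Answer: $9130$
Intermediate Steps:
$s \left(u{\left(-11 \right)} + 121\right) = 83 \left(-11 + 121\right) = 83 \cdot 110 = 9130$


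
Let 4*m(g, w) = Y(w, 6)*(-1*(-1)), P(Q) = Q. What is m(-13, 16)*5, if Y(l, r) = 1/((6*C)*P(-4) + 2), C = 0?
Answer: 5/8 ≈ 0.62500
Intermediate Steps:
Y(l, r) = ½ (Y(l, r) = 1/((6*0)*(-4) + 2) = 1/(0*(-4) + 2) = 1/(0 + 2) = 1/2 = ½)
m(g, w) = ⅛ (m(g, w) = ((-1*(-1))/2)/4 = ((½)*1)/4 = (¼)*(½) = ⅛)
m(-13, 16)*5 = (⅛)*5 = 5/8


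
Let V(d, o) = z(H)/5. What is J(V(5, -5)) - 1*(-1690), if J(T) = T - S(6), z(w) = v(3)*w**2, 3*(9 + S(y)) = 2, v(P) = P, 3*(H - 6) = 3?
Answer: 25916/15 ≈ 1727.7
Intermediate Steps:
H = 7 (H = 6 + (1/3)*3 = 6 + 1 = 7)
S(y) = -25/3 (S(y) = -9 + (1/3)*2 = -9 + 2/3 = -25/3)
z(w) = 3*w**2
V(d, o) = 147/5 (V(d, o) = (3*7**2)/5 = (3*49)*(1/5) = 147*(1/5) = 147/5)
J(T) = 25/3 + T (J(T) = T - 1*(-25/3) = T + 25/3 = 25/3 + T)
J(V(5, -5)) - 1*(-1690) = (25/3 + 147/5) - 1*(-1690) = 566/15 + 1690 = 25916/15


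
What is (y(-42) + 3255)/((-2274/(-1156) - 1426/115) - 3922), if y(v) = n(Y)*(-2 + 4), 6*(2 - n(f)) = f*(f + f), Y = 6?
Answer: -9349150/11364731 ≈ -0.82265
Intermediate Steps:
n(f) = 2 - f²/3 (n(f) = 2 - f*(f + f)/6 = 2 - f*2*f/6 = 2 - f²/3)
y(v) = -20 (y(v) = (2 - ⅓*6²)*(-2 + 4) = (2 - ⅓*36)*2 = (2 - 12)*2 = -10*2 = -20)
(y(-42) + 3255)/((-2274/(-1156) - 1426/115) - 3922) = (-20 + 3255)/((-2274/(-1156) - 1426/115) - 3922) = 3235/((-2274*(-1/1156) - 1426*1/115) - 3922) = 3235/((1137/578 - 62/5) - 3922) = 3235/(-30151/2890 - 3922) = 3235/(-11364731/2890) = 3235*(-2890/11364731) = -9349150/11364731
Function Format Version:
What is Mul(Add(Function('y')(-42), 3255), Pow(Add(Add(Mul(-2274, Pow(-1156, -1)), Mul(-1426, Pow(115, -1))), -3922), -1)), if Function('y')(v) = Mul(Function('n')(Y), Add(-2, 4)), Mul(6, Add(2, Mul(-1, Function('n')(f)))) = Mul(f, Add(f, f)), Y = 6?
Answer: Rational(-9349150, 11364731) ≈ -0.82265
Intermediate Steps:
Function('n')(f) = Add(2, Mul(Rational(-1, 3), Pow(f, 2))) (Function('n')(f) = Add(2, Mul(Rational(-1, 6), Mul(f, Add(f, f)))) = Add(2, Mul(Rational(-1, 6), Mul(f, Mul(2, f)))) = Add(2, Mul(Rational(-1, 6), Mul(2, Pow(f, 2)))) = Add(2, Mul(Rational(-1, 3), Pow(f, 2))))
Function('y')(v) = -20 (Function('y')(v) = Mul(Add(2, Mul(Rational(-1, 3), Pow(6, 2))), Add(-2, 4)) = Mul(Add(2, Mul(Rational(-1, 3), 36)), 2) = Mul(Add(2, -12), 2) = Mul(-10, 2) = -20)
Mul(Add(Function('y')(-42), 3255), Pow(Add(Add(Mul(-2274, Pow(-1156, -1)), Mul(-1426, Pow(115, -1))), -3922), -1)) = Mul(Add(-20, 3255), Pow(Add(Add(Mul(-2274, Pow(-1156, -1)), Mul(-1426, Pow(115, -1))), -3922), -1)) = Mul(3235, Pow(Add(Add(Mul(-2274, Rational(-1, 1156)), Mul(-1426, Rational(1, 115))), -3922), -1)) = Mul(3235, Pow(Add(Add(Rational(1137, 578), Rational(-62, 5)), -3922), -1)) = Mul(3235, Pow(Add(Rational(-30151, 2890), -3922), -1)) = Mul(3235, Pow(Rational(-11364731, 2890), -1)) = Mul(3235, Rational(-2890, 11364731)) = Rational(-9349150, 11364731)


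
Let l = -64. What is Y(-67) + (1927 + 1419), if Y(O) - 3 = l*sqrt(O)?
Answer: 3349 - 64*I*sqrt(67) ≈ 3349.0 - 523.86*I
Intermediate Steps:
Y(O) = 3 - 64*sqrt(O)
Y(-67) + (1927 + 1419) = (3 - 64*I*sqrt(67)) + (1927 + 1419) = (3 - 64*I*sqrt(67)) + 3346 = 3349 - 64*I*sqrt(67)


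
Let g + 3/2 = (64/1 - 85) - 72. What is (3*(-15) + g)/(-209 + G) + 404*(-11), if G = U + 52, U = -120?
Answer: -2461697/554 ≈ -4443.5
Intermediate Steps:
G = -68 (G = -120 + 52 = -68)
g = -189/2 (g = -3/2 + ((64/1 - 85) - 72) = -3/2 + ((64*1 - 85) - 72) = -3/2 + ((64 - 85) - 72) = -3/2 + (-21 - 72) = -3/2 - 93 = -189/2 ≈ -94.500)
(3*(-15) + g)/(-209 + G) + 404*(-11) = (3*(-15) - 189/2)/(-209 - 68) + 404*(-11) = (-45 - 189/2)/(-277) - 4444 = -279/2*(-1/277) - 4444 = 279/554 - 4444 = -2461697/554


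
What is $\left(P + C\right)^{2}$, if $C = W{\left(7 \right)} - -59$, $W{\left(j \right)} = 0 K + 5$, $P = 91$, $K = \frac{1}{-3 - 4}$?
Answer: $24025$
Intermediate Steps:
$K = - \frac{1}{7}$ ($K = \frac{1}{-7} = - \frac{1}{7} \approx -0.14286$)
$W{\left(j \right)} = 5$ ($W{\left(j \right)} = 0 \left(- \frac{1}{7}\right) + 5 = 0 + 5 = 5$)
$C = 64$ ($C = 5 - -59 = 5 + 59 = 64$)
$\left(P + C\right)^{2} = \left(91 + 64\right)^{2} = 155^{2} = 24025$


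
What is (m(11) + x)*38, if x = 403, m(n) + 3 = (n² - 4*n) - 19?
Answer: 17404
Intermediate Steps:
m(n) = -22 + n² - 4*n (m(n) = -3 + ((n² - 4*n) - 19) = -3 + (-19 + n² - 4*n) = -22 + n² - 4*n)
(m(11) + x)*38 = ((-22 + 11² - 4*11) + 403)*38 = ((-22 + 121 - 44) + 403)*38 = (55 + 403)*38 = 458*38 = 17404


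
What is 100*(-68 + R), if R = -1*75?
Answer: -14300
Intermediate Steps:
R = -75
100*(-68 + R) = 100*(-68 - 75) = 100*(-143) = -14300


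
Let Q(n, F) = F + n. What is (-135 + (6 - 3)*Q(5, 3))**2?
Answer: 12321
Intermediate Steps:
(-135 + (6 - 3)*Q(5, 3))**2 = (-135 + (6 - 3)*(3 + 5))**2 = (-135 + 3*8)**2 = (-135 + 24)**2 = (-111)**2 = 12321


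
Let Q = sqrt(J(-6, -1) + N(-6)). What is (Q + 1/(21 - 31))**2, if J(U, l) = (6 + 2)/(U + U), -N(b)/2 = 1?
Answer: (-3 + 20*I*sqrt(6))**2/900 ≈ -2.6567 - 0.3266*I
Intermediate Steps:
N(b) = -2 (N(b) = -2*1 = -2)
J(U, l) = 4/U (J(U, l) = 8/((2*U)) = 8*(1/(2*U)) = 4/U)
Q = 2*I*sqrt(6)/3 (Q = sqrt(4/(-6) - 2) = sqrt(4*(-1/6) - 2) = sqrt(-2/3 - 2) = sqrt(-8/3) = 2*I*sqrt(6)/3 ≈ 1.633*I)
(Q + 1/(21 - 31))**2 = (2*I*sqrt(6)/3 + 1/(21 - 31))**2 = (2*I*sqrt(6)/3 + 1/(-10))**2 = (2*I*sqrt(6)/3 - 1/10)**2 = (-1/10 + 2*I*sqrt(6)/3)**2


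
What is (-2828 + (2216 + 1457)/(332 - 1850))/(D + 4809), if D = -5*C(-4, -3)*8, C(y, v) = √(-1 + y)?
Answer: -6887412931/11706047386 - 85931540*I*√5/17559071079 ≈ -0.58836 - 0.010943*I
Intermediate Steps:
D = -40*I*√5 (D = -5*√(-1 - 4)*8 = -5*I*√5*8 = -40*I*√5 ≈ -89.443*I)
(-2828 + (2216 + 1457)/(332 - 1850))/(D + 4809) = (-2828 + (2216 + 1457)/(332 - 1850))/(-40*I*√5 + 4809) = (-2828 + 3673/(-1518))/(4809 - 40*I*√5) = (-2828 + 3673*(-1/1518))/(4809 - 40*I*√5) = (-2828 - 3673/1518)/(4809 - 40*I*√5) = -4296577/(1518*(4809 - 40*I*√5))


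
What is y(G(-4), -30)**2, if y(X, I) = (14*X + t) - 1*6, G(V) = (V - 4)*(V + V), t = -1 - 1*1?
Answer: 788544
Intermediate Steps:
t = -2 (t = -1 - 1 = -2)
G(V) = 2*V*(-4 + V) (G(V) = (-4 + V)*(2*V) = 2*V*(-4 + V))
y(X, I) = -8 + 14*X (y(X, I) = (14*X - 2) - 1*6 = (-2 + 14*X) - 6 = -8 + 14*X)
y(G(-4), -30)**2 = (-8 + 14*(2*(-4)*(-4 - 4)))**2 = (-8 + 14*(2*(-4)*(-8)))**2 = (-8 + 14*64)**2 = (-8 + 896)**2 = 888**2 = 788544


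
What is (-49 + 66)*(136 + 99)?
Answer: 3995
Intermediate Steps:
(-49 + 66)*(136 + 99) = 17*235 = 3995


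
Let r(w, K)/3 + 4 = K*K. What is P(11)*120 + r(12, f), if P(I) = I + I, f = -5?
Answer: 2703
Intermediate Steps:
r(w, K) = -12 + 3*K² (r(w, K) = -12 + 3*(K*K) = -12 + 3*K²)
P(I) = 2*I
P(11)*120 + r(12, f) = (2*11)*120 + (-12 + 3*(-5)²) = 22*120 + (-12 + 3*25) = 2640 + (-12 + 75) = 2640 + 63 = 2703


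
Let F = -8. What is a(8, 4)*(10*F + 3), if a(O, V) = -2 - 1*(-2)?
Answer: 0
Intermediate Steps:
a(O, V) = 0 (a(O, V) = -2 + 2 = 0)
a(8, 4)*(10*F + 3) = 0*(10*(-8) + 3) = 0*(-80 + 3) = 0*(-77) = 0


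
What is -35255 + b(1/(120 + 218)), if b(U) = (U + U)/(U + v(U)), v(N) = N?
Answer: -35254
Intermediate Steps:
b(U) = 1 (b(U) = (U + U)/(U + U) = (2*U)/((2*U)) = (2*U)*(1/(2*U)) = 1)
-35255 + b(1/(120 + 218)) = -35255 + 1 = -35254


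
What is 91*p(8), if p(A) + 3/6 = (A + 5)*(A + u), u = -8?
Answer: -91/2 ≈ -45.500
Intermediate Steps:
p(A) = -½ + (-8 + A)*(5 + A) (p(A) = -½ + (A + 5)*(A - 8) = -½ + (5 + A)*(-8 + A) = -½ + (-8 + A)*(5 + A))
91*p(8) = 91*(-81/2 + 8² - 3*8) = 91*(-81/2 + 64 - 24) = 91*(-½) = -91/2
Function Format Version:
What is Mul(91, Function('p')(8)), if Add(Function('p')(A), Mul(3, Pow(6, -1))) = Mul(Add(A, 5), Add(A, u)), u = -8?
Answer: Rational(-91, 2) ≈ -45.500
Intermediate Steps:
Function('p')(A) = Add(Rational(-1, 2), Mul(Add(-8, A), Add(5, A))) (Function('p')(A) = Add(Rational(-1, 2), Mul(Add(A, 5), Add(A, -8))) = Add(Rational(-1, 2), Mul(Add(5, A), Add(-8, A))) = Add(Rational(-1, 2), Mul(Add(-8, A), Add(5, A))))
Mul(91, Function('p')(8)) = Mul(91, Add(Rational(-81, 2), Pow(8, 2), Mul(-3, 8))) = Mul(91, Add(Rational(-81, 2), 64, -24)) = Mul(91, Rational(-1, 2)) = Rational(-91, 2)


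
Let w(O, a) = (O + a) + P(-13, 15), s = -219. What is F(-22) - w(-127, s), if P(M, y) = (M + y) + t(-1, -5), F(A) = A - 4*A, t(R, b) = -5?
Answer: 415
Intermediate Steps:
F(A) = -3*A
P(M, y) = -5 + M + y (P(M, y) = (M + y) - 5 = -5 + M + y)
w(O, a) = -3 + O + a (w(O, a) = (O + a) + (-5 - 13 + 15) = (O + a) - 3 = -3 + O + a)
F(-22) - w(-127, s) = -3*(-22) - (-3 - 127 - 219) = 66 - 1*(-349) = 66 + 349 = 415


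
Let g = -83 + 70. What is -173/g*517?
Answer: 89441/13 ≈ 6880.1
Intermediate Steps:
g = -13
-173/g*517 = -173/(-13)*517 = -173*(-1/13)*517 = (173/13)*517 = 89441/13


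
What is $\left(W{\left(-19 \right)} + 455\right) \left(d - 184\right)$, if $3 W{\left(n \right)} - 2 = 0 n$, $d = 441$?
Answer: $\frac{351319}{3} \approx 1.1711 \cdot 10^{5}$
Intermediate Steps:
$W{\left(n \right)} = \frac{2}{3}$ ($W{\left(n \right)} = \frac{2}{3} + \frac{0 n}{3} = \frac{2}{3} + \frac{1}{3} \cdot 0 = \frac{2}{3} + 0 = \frac{2}{3}$)
$\left(W{\left(-19 \right)} + 455\right) \left(d - 184\right) = \left(\frac{2}{3} + 455\right) \left(441 - 184\right) = \frac{1367}{3} \cdot 257 = \frac{351319}{3}$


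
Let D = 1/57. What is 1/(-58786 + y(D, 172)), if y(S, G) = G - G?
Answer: -1/58786 ≈ -1.7011e-5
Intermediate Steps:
D = 1/57 ≈ 0.017544
y(S, G) = 0
1/(-58786 + y(D, 172)) = 1/(-58786 + 0) = 1/(-58786) = -1/58786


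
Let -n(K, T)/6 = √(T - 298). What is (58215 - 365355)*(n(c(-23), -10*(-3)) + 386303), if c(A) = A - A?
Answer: -118649103420 + 3685680*I*√67 ≈ -1.1865e+11 + 3.0169e+7*I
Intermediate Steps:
c(A) = 0
n(K, T) = -6*√(-298 + T) (n(K, T) = -6*√(T - 298) = -6*√(-298 + T))
(58215 - 365355)*(n(c(-23), -10*(-3)) + 386303) = (58215 - 365355)*(-6*√(-298 - 10*(-3)) + 386303) = -307140*(-6*√(-298 + 30) + 386303) = -307140*(-12*I*√67 + 386303) = -307140*(386303 - 12*I*√67) = -118649103420 + 3685680*I*√67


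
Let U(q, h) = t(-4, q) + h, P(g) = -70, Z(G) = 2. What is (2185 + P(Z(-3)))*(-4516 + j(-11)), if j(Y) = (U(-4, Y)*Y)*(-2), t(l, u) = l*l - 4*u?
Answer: -8574210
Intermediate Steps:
t(l, u) = l**2 - 4*u
U(q, h) = 16 + h - 4*q (U(q, h) = ((-4)**2 - 4*q) + h = (16 - 4*q) + h = 16 + h - 4*q)
j(Y) = -2*Y*(32 + Y) (j(Y) = ((16 + Y - 4*(-4))*Y)*(-2) = ((16 + Y + 16)*Y)*(-2) = ((32 + Y)*Y)*(-2) = (Y*(32 + Y))*(-2) = -2*Y*(32 + Y))
(2185 + P(Z(-3)))*(-4516 + j(-11)) = (2185 - 70)*(-4516 - 2*(-11)*(32 - 11)) = 2115*(-4516 - 2*(-11)*21) = 2115*(-4516 + 462) = 2115*(-4054) = -8574210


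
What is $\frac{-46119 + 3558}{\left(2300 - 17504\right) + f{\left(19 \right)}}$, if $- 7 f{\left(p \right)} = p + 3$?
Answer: $\frac{297927}{106450} \approx 2.7988$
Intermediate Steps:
$f{\left(p \right)} = - \frac{3}{7} - \frac{p}{7}$ ($f{\left(p \right)} = - \frac{p + 3}{7} = - \frac{3 + p}{7} = - \frac{3}{7} - \frac{p}{7}$)
$\frac{-46119 + 3558}{\left(2300 - 17504\right) + f{\left(19 \right)}} = \frac{-46119 + 3558}{\left(2300 - 17504\right) - \frac{22}{7}} = - \frac{42561}{-15204 - \frac{22}{7}} = - \frac{42561}{- \frac{106450}{7}} = \left(-42561\right) \left(- \frac{7}{106450}\right) = \frac{297927}{106450}$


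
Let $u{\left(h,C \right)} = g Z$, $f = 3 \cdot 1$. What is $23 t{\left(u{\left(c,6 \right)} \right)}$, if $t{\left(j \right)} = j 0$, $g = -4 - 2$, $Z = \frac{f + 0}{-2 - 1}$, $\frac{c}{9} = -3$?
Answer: $0$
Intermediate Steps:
$c = -27$ ($c = 9 \left(-3\right) = -27$)
$f = 3$
$Z = -1$ ($Z = \frac{3 + 0}{-2 - 1} = \frac{3}{-3} = 3 \left(- \frac{1}{3}\right) = -1$)
$g = -6$
$u{\left(h,C \right)} = 6$ ($u{\left(h,C \right)} = \left(-6\right) \left(-1\right) = 6$)
$t{\left(j \right)} = 0$
$23 t{\left(u{\left(c,6 \right)} \right)} = 23 \cdot 0 = 0$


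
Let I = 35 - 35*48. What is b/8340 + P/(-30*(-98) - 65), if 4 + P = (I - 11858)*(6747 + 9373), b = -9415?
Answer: -363076244777/4795500 ≈ -75712.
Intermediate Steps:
I = -1645 (I = 35 - 1680 = -1645)
P = -217668364 (P = -4 + (-1645 - 11858)*(6747 + 9373) = -4 - 13503*16120 = -4 - 217668360 = -217668364)
b/8340 + P/(-30*(-98) - 65) = -9415/8340 - 217668364/(-30*(-98) - 65) = -9415*1/8340 - 217668364/(2940 - 65) = -1883/1668 - 217668364/2875 = -363076244777/4795500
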